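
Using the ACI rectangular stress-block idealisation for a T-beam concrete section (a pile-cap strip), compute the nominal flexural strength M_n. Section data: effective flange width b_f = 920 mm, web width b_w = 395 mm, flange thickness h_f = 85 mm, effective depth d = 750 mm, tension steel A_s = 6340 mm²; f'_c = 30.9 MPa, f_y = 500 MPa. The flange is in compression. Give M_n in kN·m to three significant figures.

Tension: T = A_s f_y = 6340 × 500 = 3170000 N.
Try a within the flange: a = T/(0.85 f'_c b_f) = 3170000/(0.85 × 30.9 × 920) = 131.19 mm.
a = 131.19 > h_f = 85 mm: the block extends into the web. Split into flange-overhang and web parts.
C_f = 0.85 f'_c (b_f − b_w) h_f = 0.85 × 30.9 × (920 − 395) × 85 = 1172076 N.
Remaining web compression depth: a_w = (T − C_f)/(0.85 f'_c b_w) = (3170000 − 1172076)/(0.85 × 30.9 × 395) = 192.58 mm.
M_n = C_f(d − h_f/2) + (T − C_f)(d − a_w/2) = 1172076 × (750 − 42.5) + 1997924 × (750 − 96.29) = 829.24 + 1306.06 = 2135.30 × 10⁶ N·mm.
M_n = 2135.30 kN·m.

M_n ≈ 2140 kN·m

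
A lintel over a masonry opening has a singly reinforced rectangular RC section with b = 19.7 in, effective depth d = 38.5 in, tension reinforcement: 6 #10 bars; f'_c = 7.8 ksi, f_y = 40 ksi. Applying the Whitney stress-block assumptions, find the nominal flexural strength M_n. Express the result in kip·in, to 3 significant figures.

A_s = 6 × 1.27 = 7.62 in².
T = A_s f_y = 7.62 × 40 = 304.8 kips.
a = T/(0.85 f'_c b) = 304.8/(0.85 × 7.8 × 19.7) = 2.334 in.
M_n = T(d − a/2) = 304.8 × (38.5 − 1.167) = 11379.1 kip·in.

M_n ≈ 11400 kip·in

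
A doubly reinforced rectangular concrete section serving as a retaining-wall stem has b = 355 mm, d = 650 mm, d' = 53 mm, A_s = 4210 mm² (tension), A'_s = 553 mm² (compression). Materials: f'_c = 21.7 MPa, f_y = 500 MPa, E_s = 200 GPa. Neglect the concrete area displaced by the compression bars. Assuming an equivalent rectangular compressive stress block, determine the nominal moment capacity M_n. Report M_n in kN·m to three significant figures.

M_n ≈ 1100 kN·m

Assume both tension and compression steel yield.
Net tension couple steel: A_s − A'_s = 3657 mm².
a = (A_s − A'_s) f_y / (0.85 f'_c b) = 1828500/(0.85 × 21.7 × 355) = 279.25 mm.
c = a/β₁ = 279.25/0.85 = 328.53 mm; ε'_s = 0.003(c − d')/c = 0.0025 ≥ f_y/E_s = 0.0025, so compression steel does yield.
M_n = (A_s − A'_s) f_y (d − a/2) + A'_s f_y (d − d') = [1828500 × (650 − 139.625) + 276500 × (650 − 53)] × 10⁻⁶ = 933.22 + 165.07 = 1098.29 kN·m.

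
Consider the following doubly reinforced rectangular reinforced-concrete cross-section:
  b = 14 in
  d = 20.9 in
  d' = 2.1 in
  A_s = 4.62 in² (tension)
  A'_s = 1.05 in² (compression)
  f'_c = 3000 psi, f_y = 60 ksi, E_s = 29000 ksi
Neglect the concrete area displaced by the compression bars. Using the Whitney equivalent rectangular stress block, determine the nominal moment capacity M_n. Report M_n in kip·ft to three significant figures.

M_n ≈ 418 kip·ft

Assume both steels yield.
a = (A_s − A'_s) f_y/(0.85 f'_c b) = (4.62 − 1.05) × 60/(0.85 × 3 × 14) = 6.000 in.
c = a/β₁ = 6.000/0.85 = 7.059 in; ε'_s = 0.003(c − d')/c = 0.0021 ≥ ε_y = 0.0021, so the compression steel yields.
M_n = (A_s − A'_s) f_y (d − a/2) + A'_s f_y (d − d') = 214.2 × (20.9 − 3) + 63 × (20.9 − 2.1) = 3834.2 + 1184.4 = 5018.6 kip·in = 5018.6/12 = 418.22 kip·ft.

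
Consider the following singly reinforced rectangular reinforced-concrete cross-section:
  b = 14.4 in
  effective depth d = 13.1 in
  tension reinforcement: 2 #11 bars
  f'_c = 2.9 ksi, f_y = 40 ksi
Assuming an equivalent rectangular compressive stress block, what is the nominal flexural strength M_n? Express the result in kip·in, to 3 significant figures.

A_s = 2 × 1.56 = 3.12 in².
T = A_s f_y = 3.12 × 40 = 124.8 kips.
a = T/(0.85 f'_c b) = 124.8/(0.85 × 2.9 × 14.4) = 3.516 in.
M_n = T(d − a/2) = 124.8 × (13.1 − 1.758) = 1415.5 kip·in.

M_n ≈ 1420 kip·in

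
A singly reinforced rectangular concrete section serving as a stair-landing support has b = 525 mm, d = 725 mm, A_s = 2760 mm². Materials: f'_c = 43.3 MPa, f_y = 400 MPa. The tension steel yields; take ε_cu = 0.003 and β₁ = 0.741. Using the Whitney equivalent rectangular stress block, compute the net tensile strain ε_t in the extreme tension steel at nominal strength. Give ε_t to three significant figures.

ε_t ≈ 0.0252

a = A_s f_y/(0.85 f'_c b) = 57.14 mm.
β₁ = 0.741, so c = a/β₁ = 57.14/0.741 = 77.11 mm.
From the linear strain diagram with ε_cu = 0.003: ε_t = 0.003 (d − c)/c = 0.003 × (725 − 77.11)/77.11 = 0.0252.
Since ε_t ≥ 0.005, the section is tension-controlled.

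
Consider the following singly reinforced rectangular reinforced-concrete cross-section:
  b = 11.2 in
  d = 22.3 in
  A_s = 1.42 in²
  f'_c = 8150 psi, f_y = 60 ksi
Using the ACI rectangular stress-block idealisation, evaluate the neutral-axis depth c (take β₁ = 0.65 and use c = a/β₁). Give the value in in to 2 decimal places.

c ≈ 1.69 in

T = A_s f_y = 1.42 × 60 = 85.2 kips.
a = T/(0.85 f'_c b) = 85.2/(0.85 × 8.15 × 11.2) = 1.0981 in.
With β₁ = 0.65, c = a/β₁ = 1.0981/0.65 = 1.69 in.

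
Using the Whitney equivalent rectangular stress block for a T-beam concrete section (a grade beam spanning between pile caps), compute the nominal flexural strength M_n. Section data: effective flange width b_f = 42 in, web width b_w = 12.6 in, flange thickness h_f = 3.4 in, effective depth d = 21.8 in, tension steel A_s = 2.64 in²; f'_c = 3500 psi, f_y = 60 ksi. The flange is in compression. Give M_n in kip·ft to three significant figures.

Tension: T = A_s f_y = 2.64 × 60 = 158.4 kips.
Try a within the flange: a = T/(0.85 f'_c b_f) = 158.4/(0.85 × 3.5 × 42) = 1.268 in.
Since a = 1.268 ≤ h_f = 3.4 in, the stress block lies entirely in the flange; analyse as a rectangular beam of width b_f.
M_n = T(d − a/2) = 158.4 × (21.8 − 0.634) = 3352.7 kip·in.
M_n = 3352.7/12 = 279.39 kip·ft.

M_n ≈ 279 kip·ft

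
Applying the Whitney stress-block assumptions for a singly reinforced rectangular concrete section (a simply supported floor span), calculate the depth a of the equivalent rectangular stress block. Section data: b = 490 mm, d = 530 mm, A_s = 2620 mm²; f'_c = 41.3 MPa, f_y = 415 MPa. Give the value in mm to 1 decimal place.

a ≈ 63.2 mm

T = A_s f_y = 2620 × 415 = 1087300 N = 1087.3 kN.
Setting C = 0.85 f'_c a b equal to T: a = 1087300/(0.85 × 41.3 × 490) = 63.2 mm.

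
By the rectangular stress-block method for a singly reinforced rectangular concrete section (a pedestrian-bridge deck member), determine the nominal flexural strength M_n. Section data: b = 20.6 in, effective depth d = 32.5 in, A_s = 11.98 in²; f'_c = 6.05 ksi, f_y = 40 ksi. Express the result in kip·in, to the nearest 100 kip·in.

M_n ≈ 14500 kip·in

T = A_s f_y = 11.98 × 40 = 479.2 kips.
a = T/(0.85 f'_c b) = 479.2/(0.85 × 6.05 × 20.6) = 4.524 in.
M_n = T(d − a/2) = 479.2 × (32.5 − 2.262) = 14490.0 kip·in.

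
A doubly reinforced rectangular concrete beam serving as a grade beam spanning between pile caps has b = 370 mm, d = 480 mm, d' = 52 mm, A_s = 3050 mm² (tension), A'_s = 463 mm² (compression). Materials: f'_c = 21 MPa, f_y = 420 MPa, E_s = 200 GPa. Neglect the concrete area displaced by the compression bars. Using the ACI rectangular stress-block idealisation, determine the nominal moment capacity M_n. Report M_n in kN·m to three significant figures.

Assume both tension and compression steel yield.
Net tension couple steel: A_s − A'_s = 2587 mm².
a = (A_s − A'_s) f_y / (0.85 f'_c b) = 1086540/(0.85 × 21 × 370) = 164.52 mm.
c = a/β₁ = 164.52/0.85 = 193.55 mm; ε'_s = 0.003(c − d')/c = 0.0022 ≥ f_y/E_s = 0.0021, so compression steel does yield.
M_n = (A_s − A'_s) f_y (d − a/2) + A'_s f_y (d − d') = [1086540 × (480 − 82.26) + 194460 × (480 − 52)] × 10⁻⁶ = 432.16 + 83.23 = 515.39 kN·m.

M_n ≈ 515 kN·m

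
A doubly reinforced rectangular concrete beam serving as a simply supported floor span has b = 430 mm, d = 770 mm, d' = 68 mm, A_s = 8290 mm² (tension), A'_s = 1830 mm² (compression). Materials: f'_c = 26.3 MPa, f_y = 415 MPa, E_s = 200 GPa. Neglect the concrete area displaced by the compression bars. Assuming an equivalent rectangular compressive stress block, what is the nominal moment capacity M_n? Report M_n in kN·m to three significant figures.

Assume both tension and compression steel yield.
Net tension couple steel: A_s − A'_s = 6460 mm².
a = (A_s − A'_s) f_y / (0.85 f'_c b) = 2680900/(0.85 × 26.3 × 430) = 278.89 mm.
c = a/β₁ = 278.89/0.85 = 328.11 mm; ε'_s = 0.003(c − d')/c = 0.0024 ≥ f_y/E_s = 0.0021, so compression steel does yield.
M_n = (A_s − A'_s) f_y (d − a/2) + A'_s f_y (d − d') = [2680900 × (770 − 139.445) + 759450 × (770 − 68)] × 10⁻⁶ = 1690.45 + 533.13 = 2223.58 kN·m.

M_n ≈ 2220 kN·m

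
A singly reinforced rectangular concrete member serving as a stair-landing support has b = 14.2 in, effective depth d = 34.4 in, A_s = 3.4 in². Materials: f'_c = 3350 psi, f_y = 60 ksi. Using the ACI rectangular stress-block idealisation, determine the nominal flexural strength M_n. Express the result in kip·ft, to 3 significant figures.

T = A_s f_y = 3.4 × 60 = 204 kips.
a = T/(0.85 f'_c b) = 204/(0.85 × 3.35 × 14.2) = 5.045 in.
M_n = T(d − a/2) = 204 × (34.4 − 2.5225) = 6503.0 kip·in = 6503.0/12 = 541.92 kip·ft.

M_n ≈ 542 kip·ft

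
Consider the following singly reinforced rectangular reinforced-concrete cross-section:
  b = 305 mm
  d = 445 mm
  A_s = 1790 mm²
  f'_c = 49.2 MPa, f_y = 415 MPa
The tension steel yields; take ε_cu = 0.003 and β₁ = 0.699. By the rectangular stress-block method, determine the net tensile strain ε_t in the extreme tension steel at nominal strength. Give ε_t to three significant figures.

ε_t ≈ 0.0130

a = A_s f_y/(0.85 f'_c b) = 58.24 mm.
β₁ = 0.699, so c = a/β₁ = 58.24/0.699 = 83.32 mm.
From the linear strain diagram with ε_cu = 0.003: ε_t = 0.003 (d − c)/c = 0.003 × (445 − 83.32)/83.32 = 0.0130.
Since ε_t ≥ 0.005, the section is tension-controlled.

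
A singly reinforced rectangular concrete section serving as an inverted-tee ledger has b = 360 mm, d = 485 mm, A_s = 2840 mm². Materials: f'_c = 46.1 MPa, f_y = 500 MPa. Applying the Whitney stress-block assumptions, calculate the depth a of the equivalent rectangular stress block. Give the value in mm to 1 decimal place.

a ≈ 100.7 mm

T = A_s f_y = 2840 × 500 = 1420000 N = 1420 kN.
Setting C = 0.85 f'_c a b equal to T: a = 1420000/(0.85 × 46.1 × 360) = 100.7 mm.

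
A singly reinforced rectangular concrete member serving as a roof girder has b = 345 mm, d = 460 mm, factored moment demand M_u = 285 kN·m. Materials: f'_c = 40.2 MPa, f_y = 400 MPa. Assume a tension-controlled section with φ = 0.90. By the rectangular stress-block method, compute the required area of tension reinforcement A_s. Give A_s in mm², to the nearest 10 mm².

M_n = M_u/φ = 285/0.90 = 316.667 kN·m.
With M_n = 0.85 f'_c a b (d − a/2), solve the quadratic for a:
a = d − √(d² − 2M_n/(0.85 f'_c b)) = 460 − √(460² − 2 × 316.667×10⁶/(0.85 × 40.2 × 345)) = 62.66 mm.
A_s = 0.85 f'_c a b / f_y = 0.85 × 40.2 × 62.66 × 345 / 400 = 1846.7 mm².

A_s ≈ 1850 mm²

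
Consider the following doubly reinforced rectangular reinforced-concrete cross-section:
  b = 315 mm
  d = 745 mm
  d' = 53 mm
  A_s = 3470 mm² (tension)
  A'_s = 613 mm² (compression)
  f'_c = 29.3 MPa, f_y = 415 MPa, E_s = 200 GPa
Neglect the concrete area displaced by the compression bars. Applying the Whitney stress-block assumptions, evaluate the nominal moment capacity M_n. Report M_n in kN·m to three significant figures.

M_n ≈ 970 kN·m

Assume both tension and compression steel yield.
Net tension couple steel: A_s − A'_s = 2857 mm².
a = (A_s − A'_s) f_y / (0.85 f'_c b) = 1185655/(0.85 × 29.3 × 315) = 151.13 mm.
c = a/β₁ = 151.13/0.841 = 179.70 mm; ε'_s = 0.003(c − d')/c = 0.0021 ≥ f_y/E_s = 0.0021, so compression steel does yield.
M_n = (A_s − A'_s) f_y (d − a/2) + A'_s f_y (d − d') = [1185655 × (745 − 75.565) + 254395 × (745 − 53)] × 10⁻⁶ = 793.72 + 176.04 = 969.76 kN·m.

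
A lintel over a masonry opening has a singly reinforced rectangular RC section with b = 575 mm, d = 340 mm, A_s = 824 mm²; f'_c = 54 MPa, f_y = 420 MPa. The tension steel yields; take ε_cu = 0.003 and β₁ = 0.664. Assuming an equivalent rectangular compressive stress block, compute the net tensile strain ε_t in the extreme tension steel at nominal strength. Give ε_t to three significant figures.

a = A_s f_y/(0.85 f'_c b) = 13.11 mm.
β₁ = 0.664, so c = a/β₁ = 13.11/0.664 = 19.74 mm.
From the linear strain diagram with ε_cu = 0.003: ε_t = 0.003 (d − c)/c = 0.003 × (340 − 19.74)/19.74 = 0.0487.
Since ε_t ≥ 0.005, the section is tension-controlled.

ε_t ≈ 0.0487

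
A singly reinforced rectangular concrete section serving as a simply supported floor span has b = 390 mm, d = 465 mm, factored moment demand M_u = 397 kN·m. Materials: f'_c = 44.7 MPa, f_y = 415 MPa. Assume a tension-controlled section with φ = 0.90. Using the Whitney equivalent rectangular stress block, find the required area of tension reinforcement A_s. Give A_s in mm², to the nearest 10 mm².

A_s ≈ 2470 mm²

M_n = M_u/φ = 397/0.90 = 441.111 kN·m.
With M_n = 0.85 f'_c a b (d − a/2), solve the quadratic for a:
a = d − √(d² − 2M_n/(0.85 f'_c b)) = 465 − √(465² − 2 × 441.111×10⁶/(0.85 × 44.7 × 390)) = 69.16 mm.
A_s = 0.85 f'_c a b / f_y = 0.85 × 44.7 × 69.16 × 390 / 415 = 2469.4 mm².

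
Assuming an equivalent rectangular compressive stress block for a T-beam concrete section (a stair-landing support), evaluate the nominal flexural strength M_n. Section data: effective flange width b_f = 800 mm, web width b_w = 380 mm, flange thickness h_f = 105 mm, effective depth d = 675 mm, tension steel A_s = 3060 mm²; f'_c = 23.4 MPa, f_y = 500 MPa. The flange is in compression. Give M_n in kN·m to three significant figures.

Tension: T = A_s f_y = 3060 × 500 = 1530000 N.
Try a within the flange: a = T/(0.85 f'_c b_f) = 1530000/(0.85 × 23.4 × 800) = 96.15 mm.
Since a = 96.15 ≤ h_f = 105 mm, the stress block lies entirely in the flange; analyse as a rectangular beam of width b_f.
M_n = T(d − a/2) = 1530000 × (675 − 48.075) = 959.20 × 10⁶ N·mm.
M_n = 959.20 kN·m.

M_n ≈ 959 kN·m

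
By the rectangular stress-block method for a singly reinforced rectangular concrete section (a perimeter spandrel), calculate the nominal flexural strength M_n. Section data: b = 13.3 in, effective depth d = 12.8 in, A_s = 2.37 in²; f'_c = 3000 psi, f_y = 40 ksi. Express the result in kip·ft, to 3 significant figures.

T = A_s f_y = 2.37 × 40 = 94.8 kips.
a = T/(0.85 f'_c b) = 94.8/(0.85 × 3 × 13.3) = 2.795 in.
M_n = T(d − a/2) = 94.8 × (12.8 − 1.3975) = 1081.0 kip·in = 1081.0/12 = 90.08 kip·ft.

M_n ≈ 90.1 kip·ft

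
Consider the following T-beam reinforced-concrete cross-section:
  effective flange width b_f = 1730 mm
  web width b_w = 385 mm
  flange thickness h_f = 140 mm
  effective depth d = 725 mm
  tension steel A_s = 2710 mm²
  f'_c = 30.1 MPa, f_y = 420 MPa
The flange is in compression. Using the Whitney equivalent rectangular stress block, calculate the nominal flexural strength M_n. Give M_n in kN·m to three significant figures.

Tension: T = A_s f_y = 2710 × 420 = 1138200 N.
Try a within the flange: a = T/(0.85 f'_c b_f) = 1138200/(0.85 × 30.1 × 1730) = 25.72 mm.
Since a = 25.72 ≤ h_f = 140 mm, the stress block lies entirely in the flange; analyse as a rectangular beam of width b_f.
M_n = T(d − a/2) = 1138200 × (725 − 12.86) = 810.56 × 10⁶ N·mm.
M_n = 810.56 kN·m.

M_n ≈ 811 kN·m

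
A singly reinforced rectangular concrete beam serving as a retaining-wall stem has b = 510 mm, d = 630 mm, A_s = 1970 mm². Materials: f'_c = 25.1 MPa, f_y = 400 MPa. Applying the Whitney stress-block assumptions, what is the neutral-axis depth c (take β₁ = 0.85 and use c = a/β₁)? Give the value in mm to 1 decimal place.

c ≈ 85.2 mm

T = A_s f_y = 1970 × 400 = 788000 N = 788 kN.
Setting C = 0.85 f'_c a b equal to T: a = 788000/(0.85 × 25.1 × 510) = 72.421 mm.
With β₁ = 0.85, c = a/β₁ = 72.421/0.85 = 85.2 mm.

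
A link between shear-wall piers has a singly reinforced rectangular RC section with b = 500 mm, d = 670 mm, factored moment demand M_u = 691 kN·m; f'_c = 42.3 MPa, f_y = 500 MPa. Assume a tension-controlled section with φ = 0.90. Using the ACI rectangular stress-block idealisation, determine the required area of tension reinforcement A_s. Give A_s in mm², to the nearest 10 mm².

M_n = M_u/φ = 691/0.90 = 767.778 kN·m.
With M_n = 0.85 f'_c a b (d − a/2), solve the quadratic for a:
a = d − √(d² − 2M_n/(0.85 f'_c b)) = 670 − √(670² − 2 × 767.778×10⁶/(0.85 × 42.3 × 500)) = 67.10 mm.
A_s = 0.85 f'_c a b / f_y = 0.85 × 42.3 × 67.10 × 500 / 500 = 2412.6 mm².

A_s ≈ 2410 mm²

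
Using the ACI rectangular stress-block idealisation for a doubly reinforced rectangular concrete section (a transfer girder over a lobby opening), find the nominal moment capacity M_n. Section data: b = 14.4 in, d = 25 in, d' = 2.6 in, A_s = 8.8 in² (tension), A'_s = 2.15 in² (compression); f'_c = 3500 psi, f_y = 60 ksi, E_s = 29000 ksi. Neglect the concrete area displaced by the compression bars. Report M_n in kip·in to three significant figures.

Assume both steels yield.
a = (A_s − A'_s) f_y/(0.85 f'_c b) = (8.8 − 2.15) × 60/(0.85 × 3.5 × 14.4) = 9.314 in.
c = a/β₁ = 9.314/0.85 = 10.958 in; ε'_s = 0.003(c − d')/c = 0.0023 ≥ ε_y = 0.0021, so the compression steel yields.
M_n = (A_s − A'_s) f_y (d − a/2) + A'_s f_y (d − d') = 399 × (25 − 4.657) + 129 × (25 − 2.6) = 8116.9 + 2889.6 = 11006.5 kip·in.

M_n ≈ 11000 kip·in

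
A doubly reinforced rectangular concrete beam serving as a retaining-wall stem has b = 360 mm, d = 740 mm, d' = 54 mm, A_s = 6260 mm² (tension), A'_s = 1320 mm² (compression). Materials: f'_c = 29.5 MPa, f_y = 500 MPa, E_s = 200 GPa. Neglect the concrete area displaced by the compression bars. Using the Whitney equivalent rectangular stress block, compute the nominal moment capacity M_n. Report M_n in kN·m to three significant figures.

Assume both tension and compression steel yield.
Net tension couple steel: A_s − A'_s = 4940 mm².
a = (A_s − A'_s) f_y / (0.85 f'_c b) = 2470000/(0.85 × 29.5 × 360) = 273.62 mm.
c = a/β₁ = 273.62/0.839 = 326.13 mm; ε'_s = 0.003(c − d')/c = 0.0025 ≥ f_y/E_s = 0.0025, so compression steel does yield.
M_n = (A_s − A'_s) f_y (d − a/2) + A'_s f_y (d − d') = [2470000 × (740 − 136.81) + 660000 × (740 − 54)] × 10⁻⁶ = 1489.88 + 452.76 = 1942.64 kN·m.

M_n ≈ 1940 kN·m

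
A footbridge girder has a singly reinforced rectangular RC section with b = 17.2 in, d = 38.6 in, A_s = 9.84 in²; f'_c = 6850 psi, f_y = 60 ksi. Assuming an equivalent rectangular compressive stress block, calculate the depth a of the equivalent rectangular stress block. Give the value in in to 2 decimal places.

a ≈ 5.90 in

T = A_s f_y = 9.84 × 60 = 590.4 kips.
a = T/(0.85 f'_c b) = 590.4/(0.85 × 6.85 × 17.2) = 5.90 in.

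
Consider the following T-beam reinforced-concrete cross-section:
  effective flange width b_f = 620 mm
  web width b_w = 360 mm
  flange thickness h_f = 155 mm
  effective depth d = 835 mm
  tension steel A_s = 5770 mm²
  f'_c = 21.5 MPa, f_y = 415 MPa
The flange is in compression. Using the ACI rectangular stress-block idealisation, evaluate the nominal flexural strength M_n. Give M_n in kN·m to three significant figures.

Tension: T = A_s f_y = 5770 × 415 = 2394550 N.
Try a within the flange: a = T/(0.85 f'_c b_f) = 2394550/(0.85 × 21.5 × 620) = 211.34 mm.
a = 211.34 > h_f = 155 mm: the block extends into the web. Split into flange-overhang and web parts.
C_f = 0.85 f'_c (b_f − b_w) h_f = 0.85 × 21.5 × (620 − 360) × 155 = 736483 N.
Remaining web compression depth: a_w = (T − C_f)/(0.85 f'_c b_w) = (2394550 − 736483)/(0.85 × 21.5 × 360) = 252.02 mm.
M_n = C_f(d − h_f/2) + (T − C_f)(d − a_w/2) = 736483 × (835 − 77.5) + 1658067 × (835 − 126.01) = 557.89 + 1175.55 = 1733.44 × 10⁶ N·mm.
M_n = 1733.44 kN·m.

M_n ≈ 1730 kN·m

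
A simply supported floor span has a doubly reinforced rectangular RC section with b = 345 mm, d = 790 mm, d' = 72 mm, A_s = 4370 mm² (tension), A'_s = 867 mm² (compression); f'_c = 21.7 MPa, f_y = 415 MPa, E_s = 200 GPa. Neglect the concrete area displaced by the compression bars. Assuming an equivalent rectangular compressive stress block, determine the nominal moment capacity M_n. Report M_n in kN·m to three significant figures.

Assume both tension and compression steel yield.
Net tension couple steel: A_s − A'_s = 3503 mm².
a = (A_s − A'_s) f_y / (0.85 f'_c b) = 1453745/(0.85 × 21.7 × 345) = 228.45 mm.
c = a/β₁ = 228.45/0.85 = 268.76 mm; ε'_s = 0.003(c − d')/c = 0.0022 ≥ f_y/E_s = 0.0021, so compression steel does yield.
M_n = (A_s − A'_s) f_y (d − a/2) + A'_s f_y (d − d') = [1453745 × (790 − 114.225) + 359805 × (790 − 72)] × 10⁻⁶ = 982.40 + 258.34 = 1240.74 kN·m.

M_n ≈ 1240 kN·m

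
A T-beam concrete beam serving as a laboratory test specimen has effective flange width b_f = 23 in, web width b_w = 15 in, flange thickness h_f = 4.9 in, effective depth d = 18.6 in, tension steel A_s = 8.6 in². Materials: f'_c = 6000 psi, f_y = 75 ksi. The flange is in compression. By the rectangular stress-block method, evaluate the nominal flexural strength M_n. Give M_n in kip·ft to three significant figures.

M_n ≈ 851 kip·ft

Tension: T = A_s f_y = 8.6 × 75 = 645 kips.
Try a within the flange: a = T/(0.85 f'_c b_f) = 645/(0.85 × 6 × 23) = 5.499 in.
a = 5.499 > h_f = 4.9 in: the block extends into the web. Split into flange-overhang and web parts.
C_f = 0.85 f'_c (b_f − b_w) h_f = 0.85 × 6 × (23 − 15) × 4.9 = 199.9 kips.
Remaining web compression depth: a_w = (T − C_f)/(0.85 f'_c b_w) = (645 − 199.9)/(0.85 × 6 × 15) = 5.818 in.
M_n = C_f(d − h_f/2) + (T − C_f)(d − a_w/2) = 199.9 × (18.6 − 2.45) + 445.1 × (18.6 − 2.909) = 3228.4 + 6984.1 = 10212.5 kip·in.
M_n = 10212.5/12 = 851.04 kip·ft.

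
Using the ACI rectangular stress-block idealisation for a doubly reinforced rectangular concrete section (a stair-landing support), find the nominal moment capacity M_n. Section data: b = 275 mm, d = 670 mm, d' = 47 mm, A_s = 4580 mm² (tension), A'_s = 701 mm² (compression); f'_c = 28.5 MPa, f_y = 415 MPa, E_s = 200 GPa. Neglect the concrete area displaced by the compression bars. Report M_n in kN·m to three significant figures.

M_n ≈ 1070 kN·m

Assume both tension and compression steel yield.
Net tension couple steel: A_s − A'_s = 3879 mm².
a = (A_s − A'_s) f_y / (0.85 f'_c b) = 1609785/(0.85 × 28.5 × 275) = 241.64 mm.
c = a/β₁ = 241.64/0.846 = 285.63 mm; ε'_s = 0.003(c − d')/c = 0.0025 ≥ f_y/E_s = 0.0021, so compression steel does yield.
M_n = (A_s − A'_s) f_y (d − a/2) + A'_s f_y (d − d') = [1609785 × (670 − 120.82) + 290915 × (670 − 47)] × 10⁻⁶ = 884.06 + 181.24 = 1065.30 kN·m.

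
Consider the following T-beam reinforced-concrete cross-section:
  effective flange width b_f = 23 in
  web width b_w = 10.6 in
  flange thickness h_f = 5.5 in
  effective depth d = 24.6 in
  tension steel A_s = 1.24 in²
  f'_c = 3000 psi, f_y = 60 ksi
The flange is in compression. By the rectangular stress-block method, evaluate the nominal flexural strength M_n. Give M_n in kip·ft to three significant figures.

M_n ≈ 149 kip·ft

Tension: T = A_s f_y = 1.24 × 60 = 74.4 kips.
Try a within the flange: a = T/(0.85 f'_c b_f) = 74.4/(0.85 × 3 × 23) = 1.269 in.
Since a = 1.269 ≤ h_f = 5.5 in, the stress block lies entirely in the flange; analyse as a rectangular beam of width b_f.
M_n = T(d − a/2) = 74.4 × (24.6 − 0.6345) = 1783.0 kip·in.
M_n = 1783.0/12 = 148.58 kip·ft.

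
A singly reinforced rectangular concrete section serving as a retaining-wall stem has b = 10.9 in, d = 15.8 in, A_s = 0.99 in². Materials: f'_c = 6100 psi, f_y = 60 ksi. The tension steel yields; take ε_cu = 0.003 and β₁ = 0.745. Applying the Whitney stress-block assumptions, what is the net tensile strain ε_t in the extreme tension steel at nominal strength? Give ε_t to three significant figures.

a = A_s f_y/(0.85 f'_c b) = 1.051 in.
β₁ = 0.745, so c = a/β₁ = 1.051/0.745 = 1.411 in.
From the linear strain diagram with ε_cu = 0.003: ε_t = 0.003 (d − c)/c = 0.003 × (15.8 − 1.411)/1.411 = 0.0306.
Since ε_t ≥ 0.005, the section is tension-controlled.

ε_t ≈ 0.0306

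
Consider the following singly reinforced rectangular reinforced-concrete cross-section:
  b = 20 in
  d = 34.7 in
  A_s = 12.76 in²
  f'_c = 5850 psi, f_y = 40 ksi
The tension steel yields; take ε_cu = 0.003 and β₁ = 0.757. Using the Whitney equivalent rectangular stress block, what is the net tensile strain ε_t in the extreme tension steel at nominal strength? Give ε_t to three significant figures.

ε_t ≈ 0.0124

a = A_s f_y/(0.85 f'_c b) = 5.132 in.
β₁ = 0.757, so c = a/β₁ = 5.132/0.757 = 6.779 in.
From the linear strain diagram with ε_cu = 0.003: ε_t = 0.003 (d − c)/c = 0.003 × (34.7 − 6.779)/6.779 = 0.0124.
Since ε_t ≥ 0.005, the section is tension-controlled.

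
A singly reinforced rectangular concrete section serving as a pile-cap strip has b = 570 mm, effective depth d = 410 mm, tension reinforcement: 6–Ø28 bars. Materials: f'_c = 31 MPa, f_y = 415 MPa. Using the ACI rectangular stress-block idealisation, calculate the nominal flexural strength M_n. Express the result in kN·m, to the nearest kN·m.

M_n ≈ 551 kN·m

A_s = 6 × 616 = 3696 mm².
T = A_s f_y = 3696 × 415 = 1533840 N = 1533.84 kN.
From C = T: a = T/(0.85 f'_c b) = 1533840/(0.85 × 31 × 570) = 102.12 mm.
M_n = T(d − a/2) = 1533.84 kN × (410 − 51.06) mm = 550.56 kN·m.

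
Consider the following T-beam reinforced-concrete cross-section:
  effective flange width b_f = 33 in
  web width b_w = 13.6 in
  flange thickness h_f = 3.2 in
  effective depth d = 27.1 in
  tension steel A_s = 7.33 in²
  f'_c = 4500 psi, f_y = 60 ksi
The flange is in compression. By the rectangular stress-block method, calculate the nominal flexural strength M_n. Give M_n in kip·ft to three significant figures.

M_n ≈ 929 kip·ft

Tension: T = A_s f_y = 7.33 × 60 = 439.8 kips.
Try a within the flange: a = T/(0.85 f'_c b_f) = 439.8/(0.85 × 4.5 × 33) = 3.484 in.
a = 3.484 > h_f = 3.2 in: the block extends into the web. Split into flange-overhang and web parts.
C_f = 0.85 f'_c (b_f − b_w) h_f = 0.85 × 4.5 × (33 − 13.6) × 3.2 = 237.5 kips.
Remaining web compression depth: a_w = (T − C_f)/(0.85 f'_c b_w) = (439.8 − 237.5)/(0.85 × 4.5 × 13.6) = 3.889 in.
M_n = C_f(d − h_f/2) + (T − C_f)(d − a_w/2) = 237.5 × (27.1 − 1.6) + 202.3 × (27.1 − 1.9445) = 6056.3 + 5089.0 = 11145.3 kip·in.
M_n = 11145.3/12 = 928.78 kip·ft.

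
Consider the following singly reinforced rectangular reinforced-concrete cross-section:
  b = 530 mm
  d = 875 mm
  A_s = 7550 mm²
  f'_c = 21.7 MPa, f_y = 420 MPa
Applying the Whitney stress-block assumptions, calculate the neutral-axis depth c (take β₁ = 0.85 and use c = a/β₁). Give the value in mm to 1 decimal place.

T = A_s f_y = 7550 × 420 = 3171000 N = 3171 kN.
Setting C = 0.85 f'_c a b equal to T: a = 3171000/(0.85 × 21.7 × 530) = 324.371 mm.
With β₁ = 0.85, c = a/β₁ = 324.371/0.85 = 381.6 mm.

c ≈ 381.6 mm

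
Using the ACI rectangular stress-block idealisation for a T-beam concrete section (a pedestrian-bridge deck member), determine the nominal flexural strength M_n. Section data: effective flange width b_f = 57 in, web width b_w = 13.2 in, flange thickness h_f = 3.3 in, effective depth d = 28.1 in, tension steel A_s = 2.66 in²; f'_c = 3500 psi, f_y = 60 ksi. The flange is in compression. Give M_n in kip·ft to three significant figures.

M_n ≈ 367 kip·ft

Tension: T = A_s f_y = 2.66 × 60 = 159.6 kips.
Try a within the flange: a = T/(0.85 f'_c b_f) = 159.6/(0.85 × 3.5 × 57) = 0.941 in.
Since a = 0.941 ≤ h_f = 3.3 in, the stress block lies entirely in the flange; analyse as a rectangular beam of width b_f.
M_n = T(d − a/2) = 159.6 × (28.1 − 0.4705) = 4409.7 kip·in.
M_n = 4409.7/12 = 367.48 kip·ft.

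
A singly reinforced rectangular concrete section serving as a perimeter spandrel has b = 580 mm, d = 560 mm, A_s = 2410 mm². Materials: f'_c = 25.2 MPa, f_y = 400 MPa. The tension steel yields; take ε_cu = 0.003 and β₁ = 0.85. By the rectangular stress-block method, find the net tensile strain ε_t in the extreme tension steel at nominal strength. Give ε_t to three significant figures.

ε_t ≈ 0.0154

a = A_s f_y/(0.85 f'_c b) = 77.59 mm.
β₁ = 0.85, so c = a/β₁ = 77.59/0.85 = 91.28 mm.
From the linear strain diagram with ε_cu = 0.003: ε_t = 0.003 (d − c)/c = 0.003 × (560 − 91.28)/91.28 = 0.0154.
Since ε_t ≥ 0.005, the section is tension-controlled.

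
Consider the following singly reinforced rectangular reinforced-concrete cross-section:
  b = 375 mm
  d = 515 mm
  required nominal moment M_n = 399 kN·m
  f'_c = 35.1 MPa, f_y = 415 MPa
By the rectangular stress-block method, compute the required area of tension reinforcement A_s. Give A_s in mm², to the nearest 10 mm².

A_s ≈ 2010 mm²

With M_n = 0.85 f'_c a b (d − a/2), solve the quadratic for a:
a = d − √(d² − 2M_n/(0.85 f'_c b)) = 515 − √(515² − 2 × 399×10⁶/(0.85 × 35.1 × 375)) = 74.66 mm.
A_s = 0.85 f'_c a b / f_y = 0.85 × 35.1 × 74.66 × 375 / 415 = 2012.8 mm².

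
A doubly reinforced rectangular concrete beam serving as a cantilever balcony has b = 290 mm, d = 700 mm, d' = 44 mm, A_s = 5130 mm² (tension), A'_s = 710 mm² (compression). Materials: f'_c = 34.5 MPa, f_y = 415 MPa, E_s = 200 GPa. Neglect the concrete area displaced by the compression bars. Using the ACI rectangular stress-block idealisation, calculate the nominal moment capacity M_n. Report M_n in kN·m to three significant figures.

Assume both tension and compression steel yield.
Net tension couple steel: A_s − A'_s = 4420 mm².
a = (A_s − A'_s) f_y / (0.85 f'_c b) = 1834300/(0.85 × 34.5 × 290) = 215.69 mm.
c = a/β₁ = 215.69/0.804 = 268.27 mm; ε'_s = 0.003(c − d')/c = 0.0025 ≥ f_y/E_s = 0.0021, so compression steel does yield.
M_n = (A_s − A'_s) f_y (d − a/2) + A'_s f_y (d − d') = [1834300 × (700 − 107.845) + 294650 × (700 − 44)] × 10⁻⁶ = 1086.19 + 193.29 = 1279.48 kN·m.

M_n ≈ 1280 kN·m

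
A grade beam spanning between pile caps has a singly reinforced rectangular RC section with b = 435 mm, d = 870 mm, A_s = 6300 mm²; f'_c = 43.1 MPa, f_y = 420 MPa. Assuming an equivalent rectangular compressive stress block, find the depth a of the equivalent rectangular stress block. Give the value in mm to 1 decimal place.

T = A_s f_y = 6300 × 420 = 2646000 N = 2646 kN.
Setting C = 0.85 f'_c a b equal to T: a = 2646000/(0.85 × 43.1 × 435) = 166.0 mm.

a ≈ 166.0 mm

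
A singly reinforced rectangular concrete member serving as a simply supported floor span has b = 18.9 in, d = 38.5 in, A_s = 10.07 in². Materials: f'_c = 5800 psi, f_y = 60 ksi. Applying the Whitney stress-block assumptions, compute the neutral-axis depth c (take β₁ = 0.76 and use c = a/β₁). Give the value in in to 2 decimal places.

c ≈ 8.53 in

T = A_s f_y = 10.07 × 60 = 604.2 kips.
a = T/(0.85 f'_c b) = 604.2/(0.85 × 5.8 × 18.9) = 6.4844 in.
With β₁ = 0.76, c = a/β₁ = 6.4844/0.76 = 8.53 in.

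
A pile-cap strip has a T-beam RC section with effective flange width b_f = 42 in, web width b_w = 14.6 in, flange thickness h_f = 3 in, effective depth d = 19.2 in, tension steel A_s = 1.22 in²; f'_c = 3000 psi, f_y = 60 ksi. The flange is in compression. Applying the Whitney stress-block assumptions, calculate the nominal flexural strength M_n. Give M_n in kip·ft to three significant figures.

M_n ≈ 115 kip·ft

Tension: T = A_s f_y = 1.22 × 60 = 73.2 kips.
Try a within the flange: a = T/(0.85 f'_c b_f) = 73.2/(0.85 × 3 × 42) = 0.683 in.
Since a = 0.683 ≤ h_f = 3 in, the stress block lies entirely in the flange; analyse as a rectangular beam of width b_f.
M_n = T(d − a/2) = 73.2 × (19.2 − 0.3415) = 1380.4 kip·in.
M_n = 1380.4/12 = 115.03 kip·ft.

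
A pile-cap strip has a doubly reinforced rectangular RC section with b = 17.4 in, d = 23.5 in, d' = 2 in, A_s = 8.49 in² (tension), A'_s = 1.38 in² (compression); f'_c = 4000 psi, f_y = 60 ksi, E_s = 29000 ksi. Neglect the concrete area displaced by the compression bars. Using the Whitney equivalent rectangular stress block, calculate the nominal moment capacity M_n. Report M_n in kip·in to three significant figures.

M_n ≈ 10300 kip·in

Assume both steels yield.
a = (A_s − A'_s) f_y/(0.85 f'_c b) = (8.49 − 1.38) × 60/(0.85 × 4 × 17.4) = 7.211 in.
c = a/β₁ = 7.211/0.85 = 8.484 in; ε'_s = 0.003(c − d')/c = 0.0023 ≥ ε_y = 0.0021, so the compression steel yields.
M_n = (A_s − A'_s) f_y (d − a/2) + A'_s f_y (d − d') = 426.6 × (23.5 − 3.6055) + 82.8 × (23.5 − 2) = 8487.0 + 1780.2 = 10267.2 kip·in.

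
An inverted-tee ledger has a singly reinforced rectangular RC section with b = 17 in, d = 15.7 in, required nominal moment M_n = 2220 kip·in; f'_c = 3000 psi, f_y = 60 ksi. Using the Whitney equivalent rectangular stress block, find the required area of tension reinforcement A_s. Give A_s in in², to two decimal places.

From M_n = 0.85 f'_c a b (d − a/2):
a = d − √(d² − 2M_n/(0.85 f'_c b)) = 15.7 − √(15.7² − 2 × 2220/(0.85 × 3 × 17)) = 3.697 in.
A_s = 0.85 f'_c a b / f_y = 0.85 × 3 × 3.697 × 17 / 60 = 2.671 in².

A_s ≈ 2.67 in²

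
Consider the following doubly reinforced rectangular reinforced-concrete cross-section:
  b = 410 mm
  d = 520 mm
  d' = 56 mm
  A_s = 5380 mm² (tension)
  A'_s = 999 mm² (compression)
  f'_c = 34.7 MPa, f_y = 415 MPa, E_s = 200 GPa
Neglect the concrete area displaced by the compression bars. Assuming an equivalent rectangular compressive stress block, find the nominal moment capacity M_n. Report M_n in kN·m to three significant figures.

Assume both tension and compression steel yield.
Net tension couple steel: A_s − A'_s = 4381 mm².
a = (A_s − A'_s) f_y / (0.85 f'_c b) = 1818115/(0.85 × 34.7 × 410) = 150.35 mm.
c = a/β₁ = 150.35/0.802 = 187.47 mm; ε'_s = 0.003(c − d')/c = 0.0021 ≥ f_y/E_s = 0.0021, so compression steel does yield.
M_n = (A_s − A'_s) f_y (d − a/2) + A'_s f_y (d − d') = [1818115 × (520 − 75.175) + 414585 × (520 − 56)] × 10⁻⁶ = 808.74 + 192.37 = 1001.11 kN·m.

M_n ≈ 1000 kN·m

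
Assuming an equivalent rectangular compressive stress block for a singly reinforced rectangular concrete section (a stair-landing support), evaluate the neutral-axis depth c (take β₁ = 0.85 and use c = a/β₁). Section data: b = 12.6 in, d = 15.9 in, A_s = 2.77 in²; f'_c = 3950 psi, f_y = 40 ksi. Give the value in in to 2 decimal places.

T = A_s f_y = 2.77 × 40 = 110.8 kips.
a = T/(0.85 f'_c b) = 110.8/(0.85 × 3.95 × 12.6) = 2.6191 in.
With β₁ = 0.85, c = a/β₁ = 2.6191/0.85 = 3.08 in.

c ≈ 3.08 in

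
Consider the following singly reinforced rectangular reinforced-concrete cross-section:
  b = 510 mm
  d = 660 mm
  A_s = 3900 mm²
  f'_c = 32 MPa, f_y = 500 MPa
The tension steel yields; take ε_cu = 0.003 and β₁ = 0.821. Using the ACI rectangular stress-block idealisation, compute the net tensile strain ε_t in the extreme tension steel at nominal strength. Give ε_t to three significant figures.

a = A_s f_y/(0.85 f'_c b) = 140.57 mm.
β₁ = 0.821, so c = a/β₁ = 140.57/0.821 = 171.22 mm.
From the linear strain diagram with ε_cu = 0.003: ε_t = 0.003 (d − c)/c = 0.003 × (660 − 171.22)/171.22 = 0.00856.
Since ε_t ≥ 0.005, the section is tension-controlled.

ε_t ≈ 0.00856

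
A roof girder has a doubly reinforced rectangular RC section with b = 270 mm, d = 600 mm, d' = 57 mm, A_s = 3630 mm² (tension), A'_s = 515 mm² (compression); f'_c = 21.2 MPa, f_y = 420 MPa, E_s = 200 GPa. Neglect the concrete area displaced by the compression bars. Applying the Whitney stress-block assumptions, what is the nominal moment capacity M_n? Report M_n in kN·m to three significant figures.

M_n ≈ 727 kN·m

Assume both tension and compression steel yield.
Net tension couple steel: A_s − A'_s = 3115 mm².
a = (A_s − A'_s) f_y / (0.85 f'_c b) = 1308300/(0.85 × 21.2 × 270) = 268.90 mm.
c = a/β₁ = 268.90/0.85 = 316.35 mm; ε'_s = 0.003(c − d')/c = 0.0025 ≥ f_y/E_s = 0.0021, so compression steel does yield.
M_n = (A_s − A'_s) f_y (d − a/2) + A'_s f_y (d − d') = [1308300 × (600 − 134.45) + 216300 × (600 − 57)] × 10⁻⁶ = 609.08 + 117.45 = 726.53 kN·m.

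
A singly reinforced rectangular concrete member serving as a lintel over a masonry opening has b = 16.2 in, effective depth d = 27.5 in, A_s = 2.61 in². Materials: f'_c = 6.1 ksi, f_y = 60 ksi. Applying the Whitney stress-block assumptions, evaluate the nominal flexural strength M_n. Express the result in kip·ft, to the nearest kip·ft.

T = A_s f_y = 2.61 × 60 = 156.6 kips.
a = T/(0.85 f'_c b) = 156.6/(0.85 × 6.1 × 16.2) = 1.864 in.
M_n = T(d − a/2) = 156.6 × (27.5 − 0.932) = 4160.5 kip·in = 4160.5/12 = 346.71 kip·ft.

M_n ≈ 347 kip·ft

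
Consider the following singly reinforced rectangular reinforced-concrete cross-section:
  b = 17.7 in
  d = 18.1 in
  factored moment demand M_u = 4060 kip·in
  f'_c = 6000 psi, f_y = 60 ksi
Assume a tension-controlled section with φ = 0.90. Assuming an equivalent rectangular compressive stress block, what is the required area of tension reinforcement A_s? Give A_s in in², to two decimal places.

M_n = M_u/φ = 4060/0.90 = 4511.11 kip·in.
From M_n = 0.85 f'_c a b (d − a/2):
a = d − √(d² − 2M_n/(0.85 f'_c b)) = 18.1 − √(18.1² − 2 × 4511.11/(0.85 × 6 × 17.7)) = 3.011 in.
A_s = 0.85 f'_c a b / f_y = 0.85 × 6 × 3.011 × 17.7 / 60 = 4.530 in².

A_s ≈ 4.53 in²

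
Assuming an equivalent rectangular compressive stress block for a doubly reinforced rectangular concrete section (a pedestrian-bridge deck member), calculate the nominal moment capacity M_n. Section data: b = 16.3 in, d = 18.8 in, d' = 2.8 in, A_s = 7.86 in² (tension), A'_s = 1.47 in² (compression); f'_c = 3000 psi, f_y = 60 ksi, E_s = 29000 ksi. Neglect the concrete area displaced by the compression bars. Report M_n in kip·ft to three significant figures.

M_n ≈ 571 kip·ft

Assume both steels yield.
a = (A_s − A'_s) f_y/(0.85 f'_c b) = (7.86 − 1.47) × 60/(0.85 × 3 × 16.3) = 9.224 in.
c = a/β₁ = 9.224/0.85 = 10.852 in; ε'_s = 0.003(c − d')/c = 0.0022 ≥ ε_y = 0.0021, so the compression steel yields.
M_n = (A_s − A'_s) f_y (d − a/2) + A'_s f_y (d − d') = 383.4 × (18.8 − 4.612) + 88.2 × (18.8 − 2.8) = 5439.7 + 1411.2 = 6850.9 kip·in = 6850.9/12 = 570.91 kip·ft.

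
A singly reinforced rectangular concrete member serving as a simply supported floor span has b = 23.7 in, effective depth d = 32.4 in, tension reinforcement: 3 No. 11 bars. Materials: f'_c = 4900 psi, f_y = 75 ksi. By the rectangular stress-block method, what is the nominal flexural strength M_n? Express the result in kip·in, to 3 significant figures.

M_n ≈ 10700 kip·in

A_s = 3 × 1.56 = 4.68 in².
T = A_s f_y = 4.68 × 75 = 351 kips.
a = T/(0.85 f'_c b) = 351/(0.85 × 4.9 × 23.7) = 3.556 in.
M_n = T(d − a/2) = 351 × (32.4 − 1.778) = 10748.3 kip·in.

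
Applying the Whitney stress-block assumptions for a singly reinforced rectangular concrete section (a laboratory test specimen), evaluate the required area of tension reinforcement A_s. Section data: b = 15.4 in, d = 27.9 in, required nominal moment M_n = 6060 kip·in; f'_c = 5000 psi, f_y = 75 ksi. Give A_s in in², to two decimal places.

From M_n = 0.85 f'_c a b (d − a/2):
a = d − √(d² − 2M_n/(0.85 f'_c b)) = 27.9 − √(27.9² − 2 × 6060/(0.85 × 5 × 15.4)) = 3.544 in.
A_s = 0.85 f'_c a b / f_y = 0.85 × 5 × 3.544 × 15.4 / 75 = 3.093 in².

A_s ≈ 3.09 in²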